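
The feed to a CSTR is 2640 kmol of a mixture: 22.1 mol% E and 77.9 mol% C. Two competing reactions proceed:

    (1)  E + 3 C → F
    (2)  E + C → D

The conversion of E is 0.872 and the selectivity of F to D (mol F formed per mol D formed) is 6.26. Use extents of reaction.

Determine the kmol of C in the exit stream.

Conversion of E: E consumed = 0.872 × 583.4 = 508.8 kmol = 1ξ₁ + 1ξ₂.
Selectivity: 1ξ₁ / (1ξ₂) = 6.26 → ξ₁ = 6.26 ξ₂.
Substitute: (1·6.26 + 1) ξ₂ = 508.8 → ξ₂ = 70.08 kmol, ξ₁ = 438.7 kmol.
Outlet amounts (n = n₀ + Σ ν·ξ):
  E: 583.4 − 1(438.7) − 1(70.08) = 74.68
  C: 2057 − 3(438.7) − 1(70.08) = 670.4
  F: 0 + 1(438.7) = 438.7
  D: 0 + 1(70.08) = 70.08

670 kmol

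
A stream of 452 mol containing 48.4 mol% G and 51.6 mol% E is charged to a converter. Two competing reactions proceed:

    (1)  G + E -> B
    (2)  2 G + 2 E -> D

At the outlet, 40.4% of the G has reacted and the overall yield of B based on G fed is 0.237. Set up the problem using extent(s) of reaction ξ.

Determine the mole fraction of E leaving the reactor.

Yield of B: 1ξ₁ / 218.8 = 0.237 → ξ₁ = 51.85 mol.
Conversion of G: 1ξ₁ + 2ξ₂ = 0.404 × 218.8 = 88.38 → ξ₂ = 18.27 mol.
Outlet amounts (n = n₀ + Σ ν·ξ):
  G: 218.8 − 1(51.85) − 2(18.27) = 130.4
  E: 233.2 − 1(51.85) − 2(18.27) = 144.8
  B: 0 + 1(51.85) = 51.85
  D: 0 + 1(18.27) = 18.27
Total out = 345.4 mol; y_E = 144.8 / 345.4 = 0.4194.

0.419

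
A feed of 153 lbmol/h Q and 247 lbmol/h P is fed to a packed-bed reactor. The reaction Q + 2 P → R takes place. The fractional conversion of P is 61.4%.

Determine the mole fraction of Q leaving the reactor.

0.311

P reacted = 0.614 × 247 = 151.7 lbmol/h; ν_P = −2, so ξ = 151.7/2 = 75.83 lbmol/h.
Outlet amounts (n = n₀ + ν ξ):
  Q: 153 − 1(75.83) = 77.17
  P: 247 − 2(75.83) = 95.34
  R: 0 + 1(75.83) = 75.83
Total out = 248.3 lbmol/h; y_Q = 77.17 / 248.3 = 0.3107.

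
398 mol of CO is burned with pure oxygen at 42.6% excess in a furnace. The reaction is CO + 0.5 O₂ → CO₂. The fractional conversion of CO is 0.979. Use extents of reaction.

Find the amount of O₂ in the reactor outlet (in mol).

89 mol

Stoichiometric O₂ = 0.5 × 398 = 199 mol; O₂ fed = 199 × 1.426 = 283.8 mol.
Fuel reacted = 0.979 × 398 → ξ = 389.6 mol.
Outlet (n = n₀ + ν ξ):
  CO: 398 − 1(389.6) = 8.358
  O₂: 283.8 − 0.5(389.6) = 88.95
  CO₂: 0 + 1(389.6) = 389.6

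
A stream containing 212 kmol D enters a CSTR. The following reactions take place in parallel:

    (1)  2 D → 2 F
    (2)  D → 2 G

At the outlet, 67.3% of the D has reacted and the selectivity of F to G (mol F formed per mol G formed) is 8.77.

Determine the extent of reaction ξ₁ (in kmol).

Conversion of D: D consumed = 0.673 × 212 = 142.7 kmol = 2ξ₁ + 1ξ₂.
Selectivity: 2ξ₁ / (2ξ₂) = 8.77 → ξ₁ = 8.77 ξ₂.
Substitute: (2·8.77 + 1) ξ₂ = 142.7 → ξ₂ = 7.696 kmol, ξ₁ = 67.49 kmol.
Outlet amounts (n = n₀ + Σ ν·ξ):
  D: 212 − 2(67.49) − 1(7.696) = 69.32
  F: 0 + 2(67.49) = 135
  G: 0 + 2(7.696) = 15.39

ξ₁ = 67.5 kmol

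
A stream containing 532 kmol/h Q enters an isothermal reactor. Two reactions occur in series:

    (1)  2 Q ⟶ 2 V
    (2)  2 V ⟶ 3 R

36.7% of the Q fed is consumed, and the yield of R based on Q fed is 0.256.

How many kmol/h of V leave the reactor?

Conversion of Q: Q consumed = 2ξ₁ = 0.367 × 532 → ξ₁ = 97.62 kmol/h.
Yield of R: 3ξ₂ / 532 = 0.256 → ξ₂ = 45.4 kmol/h.
Outlet amounts (n = n₀ + Σ ν·ξ):
  Q: 532 − 2(97.62) = 336.8
  V: 0 + 2(97.62) − 2(45.4) = 104.4
  R: 0 + 3(45.4) = 136.2

104 kmol/h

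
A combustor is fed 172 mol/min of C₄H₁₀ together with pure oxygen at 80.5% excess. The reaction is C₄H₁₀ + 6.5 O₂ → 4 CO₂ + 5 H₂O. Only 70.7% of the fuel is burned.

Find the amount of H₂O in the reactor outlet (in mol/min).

Stoichiometric O₂ = 6.5 × 172 = 1118 mol/min; O₂ fed = 1118 × 1.805 = 2018 mol/min.
Fuel reacted = 0.707 × 172 → ξ = 121.6 mol/min.
Outlet (n = n₀ + ν ξ):
  C₄H₁₀: 172 − 1(121.6) = 50.4
  O₂: 2018 − 6.5(121.6) = 1228
  CO₂: 0 + 4(121.6) = 486.4
  H₂O: 0 + 5(121.6) = 608

608 mol/min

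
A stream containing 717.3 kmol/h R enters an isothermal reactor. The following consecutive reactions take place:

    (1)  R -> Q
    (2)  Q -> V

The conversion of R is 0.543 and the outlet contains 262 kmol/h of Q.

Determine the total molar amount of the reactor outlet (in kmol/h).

Conversion of R: R consumed = 1ξ₁ = 0.543 × 717.3 → ξ₁ = 389.5 kmol/h.
Q balance: n_Q = 0 + 1ξ₁ − 1ξ₂ = 262 → ξ₂ = (1·389.5 − 262)/1 = 127.5 kmol/h.
Outlet amounts (n = n₀ + Σ ν·ξ):
  R: 717.3 − 1(389.5) = 327.8
  Q: 0 + 1(389.5) − 1(127.5) = 262
  V: 0 + 1(127.5) = 127.5
Total out = 327.8 + 262 + 127.5 = 717.3 kmol/h.

717 kmol/h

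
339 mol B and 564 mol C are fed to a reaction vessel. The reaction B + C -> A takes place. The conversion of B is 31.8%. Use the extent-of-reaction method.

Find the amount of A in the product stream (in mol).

B reacted = 0.318 × 339 = 107.8 mol; ν_B = −1, so ξ = 107.8/1 = 107.8 mol.
Outlet amounts (n = n₀ + ν ξ):
  B: 339 − 1(107.8) = 231.2
  C: 564 − 1(107.8) = 456.2
  A: 0 + 1(107.8) = 107.8

108 mol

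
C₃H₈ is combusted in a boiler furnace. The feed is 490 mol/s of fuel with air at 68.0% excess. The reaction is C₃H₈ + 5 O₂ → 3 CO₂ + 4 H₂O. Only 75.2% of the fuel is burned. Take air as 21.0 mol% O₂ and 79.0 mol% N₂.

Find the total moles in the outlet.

Stoichiometric O₂ = 5 × 490 = 2450 mol/s; O₂ fed = 2450 × 1.680 = 4116 mol/s.
N₂ fed = 4116 × 79/21 = 15480 mol/s.
Fuel reacted = 0.752 × 490 → ξ = 368.5 mol/s.
Outlet (n = n₀ + ν ξ):
  C₃H₈: 490 − 1(368.5) = 121.5
  O₂: 4116 − 5(368.5) = 2274
  N₂: 15480 (inert)
  CO₂: 0 + 3(368.5) = 1105
  H₂O: 0 + 4(368.5) = 1474
Total out = 121.5 + 2274 + 15480 + 1105 + 1474 = 20460 mol/s.

20500 mol/s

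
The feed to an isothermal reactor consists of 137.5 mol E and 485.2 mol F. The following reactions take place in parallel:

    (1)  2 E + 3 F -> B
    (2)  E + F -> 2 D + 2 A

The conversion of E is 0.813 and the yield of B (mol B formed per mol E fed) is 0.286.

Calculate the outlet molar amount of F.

Yield of B: 1ξ₁ / 137.5 = 0.286 → ξ₁ = 39.32 mol.
Conversion of E: 2ξ₁ + 1ξ₂ = 0.813 × 137.5 = 111.8 → ξ₂ = 33.14 mol.
Outlet amounts (n = n₀ + Σ ν·ξ):
  E: 137.5 − 2(39.32) − 1(33.14) = 25.71
  F: 485.2 − 3(39.32) − 1(33.14) = 334.1
  B: 0 + 1(39.32) = 39.32
  D: 0 + 2(33.14) = 66.28
  A: 0 + 2(33.14) = 66.28

334 mol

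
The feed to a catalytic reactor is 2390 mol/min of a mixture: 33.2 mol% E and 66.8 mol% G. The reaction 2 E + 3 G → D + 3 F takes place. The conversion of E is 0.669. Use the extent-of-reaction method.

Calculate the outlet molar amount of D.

E reacted = 0.669 × 793.5 = 530.8 mol/min; ν_E = −2, so ξ = 530.8/2 = 265.4 mol/min.
Outlet amounts (n = n₀ + ν ξ):
  E: 793.5 − 2(265.4) = 262.6
  G: 1597 − 3(265.4) = 800.3
  D: 0 + 1(265.4) = 265.4
  F: 0 + 3(265.4) = 796.3

265 mol/min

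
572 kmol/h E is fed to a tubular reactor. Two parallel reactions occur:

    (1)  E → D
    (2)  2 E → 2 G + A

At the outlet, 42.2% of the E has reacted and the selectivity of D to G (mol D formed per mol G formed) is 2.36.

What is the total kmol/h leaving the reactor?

608 kmol/h

Conversion of E: E consumed = 0.422 × 572 = 241.4 kmol/h = 1ξ₁ + 2ξ₂.
Selectivity: 1ξ₁ / (2ξ₂) = 2.36 → ξ₁ = 4.72 ξ₂.
Substitute: (1·4.72 + 2) ξ₂ = 241.4 → ξ₂ = 35.92 kmol/h, ξ₁ = 169.5 kmol/h.
Outlet amounts (n = n₀ + Σ ν·ξ):
  E: 572 − 1(169.5) − 2(35.92) = 330.6
  D: 0 + 1(169.5) = 169.5
  G: 0 + 2(35.92) = 71.84
  A: 0 + 1(35.92) = 35.92
Total out = 330.6 + 169.5 + 71.84 + 35.92 = 607.9 kmol/h.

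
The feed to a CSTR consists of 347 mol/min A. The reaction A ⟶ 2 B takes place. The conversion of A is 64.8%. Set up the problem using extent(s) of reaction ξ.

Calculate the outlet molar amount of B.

450 mol/min

A reacted = 0.648 × 347 = 224.9 mol/min; ν_A = −1, so ξ = 224.9/1 = 224.9 mol/min.
Outlet amounts (n = n₀ + ν ξ):
  A: 347 − 1(224.9) = 122.1
  B: 0 + 2(224.9) = 449.7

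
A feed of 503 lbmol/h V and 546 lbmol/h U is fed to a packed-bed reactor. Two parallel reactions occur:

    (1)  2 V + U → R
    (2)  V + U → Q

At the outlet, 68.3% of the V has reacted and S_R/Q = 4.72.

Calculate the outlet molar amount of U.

358 lbmol/h

Conversion of V: V consumed = 0.683 × 503 = 343.5 lbmol/h = 2ξ₁ + 1ξ₂.
Selectivity: 1ξ₁ / (1ξ₂) = 4.72 → ξ₁ = 4.72 ξ₂.
Substitute: (2·4.72 + 1) ξ₂ = 343.5 → ξ₂ = 32.91 lbmol/h, ξ₁ = 155.3 lbmol/h.
Outlet amounts (n = n₀ + Σ ν·ξ):
  V: 503 − 2(155.3) − 1(32.91) = 159.5
  U: 546 − 1(155.3) − 1(32.91) = 357.8
  R: 0 + 1(155.3) = 155.3
  Q: 0 + 1(32.91) = 32.91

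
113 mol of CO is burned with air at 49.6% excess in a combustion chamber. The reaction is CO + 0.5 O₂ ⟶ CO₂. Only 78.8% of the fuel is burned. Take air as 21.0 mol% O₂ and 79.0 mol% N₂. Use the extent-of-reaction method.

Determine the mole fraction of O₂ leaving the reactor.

Stoichiometric O₂ = 0.5 × 113 = 56.5 mol; O₂ fed = 56.5 × 1.496 = 84.52 mol.
N₂ fed = 84.52 × 79/21 = 318 mol.
Fuel reacted = 0.788 × 113 → ξ = 89.04 mol.
Outlet (n = n₀ + ν ξ):
  CO: 113 − 1(89.04) = 23.96
  O₂: 84.52 − 0.5(89.04) = 40
  N₂: 318 (inert)
  CO₂: 0 + 1(89.04) = 89.04
Total out = 471 mol; y_O₂ = 40 / 471 = 0.08493.

0.0849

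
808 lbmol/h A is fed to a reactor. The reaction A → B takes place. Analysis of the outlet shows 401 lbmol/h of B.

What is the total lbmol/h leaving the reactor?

808 lbmol/h

For B: n = n₀ + 1ξ → 401 = 0 + 1ξ, giving ξ = 401 lbmol/h.
Outlet amounts (n = n₀ + ν ξ):
  A: 808 − 1(401) = 407
  B: 0 + 1(401) = 401
Total out = 407 + 401 = 808 lbmol/h.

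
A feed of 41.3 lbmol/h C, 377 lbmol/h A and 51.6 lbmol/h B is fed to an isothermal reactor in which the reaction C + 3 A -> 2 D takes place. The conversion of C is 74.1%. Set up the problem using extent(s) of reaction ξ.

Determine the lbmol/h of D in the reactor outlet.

61.2 lbmol/h

C reacted = 0.741 × 41.3 = 30.6 lbmol/h; ν_C = −1, so ξ = 30.6/1 = 30.6 lbmol/h.
Outlet amounts (n = n₀ + ν ξ):
  C: 41.3 − 1(30.6) = 10.7
  A: 377 − 3(30.6) = 285.2
  D: 0 + 2(30.6) = 61.21
  B: 51.6 (inert)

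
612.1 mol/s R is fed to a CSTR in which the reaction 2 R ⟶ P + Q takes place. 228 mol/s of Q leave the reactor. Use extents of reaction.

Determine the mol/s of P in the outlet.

For Q: n = n₀ + 1ξ → 228 = 0 + 1ξ, giving ξ = 228 mol/s.
Outlet amounts (n = n₀ + ν ξ):
  R: 612.1 − 2(228) = 156.1
  P: 0 + 1(228) = 228
  Q: 0 + 1(228) = 228

228 mol/s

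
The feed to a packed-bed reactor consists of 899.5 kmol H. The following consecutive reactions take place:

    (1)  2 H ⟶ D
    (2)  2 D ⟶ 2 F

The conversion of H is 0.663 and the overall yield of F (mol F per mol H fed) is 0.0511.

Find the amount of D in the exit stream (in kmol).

252 kmol

Conversion of H: H consumed = 2ξ₁ = 0.663 × 899.5 → ξ₁ = 298.2 kmol.
Yield of F: 2ξ₂ / 899.5 = 0.0511 → ξ₂ = 22.98 kmol.
Outlet amounts (n = n₀ + Σ ν·ξ):
  H: 899.5 − 2(298.2) = 303.1
  D: 0 + 1(298.2) − 2(22.98) = 252.2
  F: 0 + 2(22.98) = 45.96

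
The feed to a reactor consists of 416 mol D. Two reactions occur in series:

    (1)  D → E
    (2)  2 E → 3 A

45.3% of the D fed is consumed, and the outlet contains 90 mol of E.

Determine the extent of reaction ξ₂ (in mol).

ξ₂ = 49.2 mol

Conversion of D: D consumed = 1ξ₁ = 0.453 × 416 → ξ₁ = 188.4 mol.
E balance: n_E = 0 + 1ξ₁ − 2ξ₂ = 90 → ξ₂ = (1·188.4 − 90)/2 = 49.22 mol.
Outlet amounts (n = n₀ + Σ ν·ξ):
  D: 416 − 1(188.4) = 227.6
  E: 0 + 1(188.4) − 2(49.22) = 90
  A: 0 + 3(49.22) = 147.7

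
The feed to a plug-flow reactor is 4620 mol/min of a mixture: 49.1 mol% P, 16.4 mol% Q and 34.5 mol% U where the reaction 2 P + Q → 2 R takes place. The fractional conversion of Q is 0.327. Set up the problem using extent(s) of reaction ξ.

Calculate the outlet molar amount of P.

1770 mol/min

Q reacted = 0.327 × 757.7 = 247.8 mol/min; ν_Q = −1, so ξ = 247.8/1 = 247.8 mol/min.
Outlet amounts (n = n₀ + ν ξ):
  P: 2268 − 2(247.8) = 1773
  Q: 757.7 − 1(247.8) = 509.9
  R: 0 + 2(247.8) = 495.5
  U: 1594 (inert)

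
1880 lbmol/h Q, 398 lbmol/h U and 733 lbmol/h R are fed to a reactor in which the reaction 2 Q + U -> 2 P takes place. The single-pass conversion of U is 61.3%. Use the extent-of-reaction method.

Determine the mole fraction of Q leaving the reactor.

U reacted = 0.613 × 398 = 244 lbmol/h; ν_U = −1, so ξ = 244/1 = 244 lbmol/h.
Outlet amounts (n = n₀ + ν ξ):
  Q: 1880 − 2(244) = 1392
  U: 398 − 1(244) = 154
  P: 0 + 2(244) = 487.9
  R: 733 (inert)
Total out = 2767 lbmol/h; y_Q = 1392 / 2767 = 0.5031.

0.503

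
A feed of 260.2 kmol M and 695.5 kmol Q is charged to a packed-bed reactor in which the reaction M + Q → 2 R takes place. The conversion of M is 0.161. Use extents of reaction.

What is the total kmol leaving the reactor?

956 kmol

M reacted = 0.161 × 260.2 = 41.89 kmol; ν_M = −1, so ξ = 41.89/1 = 41.89 kmol.
Outlet amounts (n = n₀ + ν ξ):
  M: 260.2 − 1(41.89) = 218.3
  Q: 695.5 − 1(41.89) = 653.6
  R: 0 + 2(41.89) = 83.78
Total out = 218.3 + 653.6 + 83.78 = 955.7 kmol.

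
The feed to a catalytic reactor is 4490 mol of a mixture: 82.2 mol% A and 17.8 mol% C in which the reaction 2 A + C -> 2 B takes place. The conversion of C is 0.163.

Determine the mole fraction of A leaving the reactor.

C reacted = 0.163 × 799.2 = 130.3 mol; ν_C = −1, so ξ = 130.3/1 = 130.3 mol.
Outlet amounts (n = n₀ + ν ξ):
  A: 3691 − 2(130.3) = 3430
  C: 799.2 − 1(130.3) = 668.9
  B: 0 + 2(130.3) = 260.5
Total out = 4360 mol; y_A = 3430 / 4360 = 0.7868.

0.787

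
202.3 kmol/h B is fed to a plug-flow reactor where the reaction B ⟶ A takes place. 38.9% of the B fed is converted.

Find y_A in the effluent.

0.389

B reacted = 0.389 × 202.3 = 78.69 kmol/h; ν_B = −1, so ξ = 78.69/1 = 78.69 kmol/h.
Outlet amounts (n = n₀ + ν ξ):
  B: 202.3 − 1(78.69) = 123.6
  A: 0 + 1(78.69) = 78.69
Total out = 202.3 kmol/h; y_A = 78.69 / 202.3 = 0.389.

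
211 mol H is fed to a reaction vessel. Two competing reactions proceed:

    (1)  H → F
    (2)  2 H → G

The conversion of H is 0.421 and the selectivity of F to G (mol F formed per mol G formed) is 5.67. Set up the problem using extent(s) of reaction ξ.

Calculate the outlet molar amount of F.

65.7 mol

Conversion of H: H consumed = 0.421 × 211 = 88.83 mol = 1ξ₁ + 2ξ₂.
Selectivity: 1ξ₁ / (1ξ₂) = 5.67 → ξ₁ = 5.67 ξ₂.
Substitute: (1·5.67 + 2) ξ₂ = 88.83 → ξ₂ = 11.58 mol, ξ₁ = 65.67 mol.
Outlet amounts (n = n₀ + Σ ν·ξ):
  H: 211 − 1(65.67) − 2(11.58) = 122.2
  F: 0 + 1(65.67) = 65.67
  G: 0 + 1(11.58) = 11.58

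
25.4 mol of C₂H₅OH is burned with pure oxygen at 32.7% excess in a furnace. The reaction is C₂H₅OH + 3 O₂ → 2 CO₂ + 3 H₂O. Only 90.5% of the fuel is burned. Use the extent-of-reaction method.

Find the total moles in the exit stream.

150 mol

Stoichiometric O₂ = 3 × 25.4 = 76.2 mol; O₂ fed = 76.2 × 1.327 = 101.1 mol.
Fuel reacted = 0.905 × 25.4 → ξ = 22.99 mol.
Outlet (n = n₀ + ν ξ):
  C₂H₅OH: 25.4 − 1(22.99) = 2.413
  O₂: 101.1 − 3(22.99) = 32.16
  CO₂: 0 + 2(22.99) = 45.97
  H₂O: 0 + 3(22.99) = 68.96
Total out = 2.413 + 32.16 + 45.97 + 68.96 = 149.5 mol.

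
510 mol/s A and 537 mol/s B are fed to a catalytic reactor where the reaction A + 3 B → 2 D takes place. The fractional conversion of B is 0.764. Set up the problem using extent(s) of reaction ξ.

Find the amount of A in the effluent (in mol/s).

373 mol/s

B reacted = 0.764 × 537 = 410.3 mol/s; ν_B = −3, so ξ = 410.3/3 = 136.8 mol/s.
Outlet amounts (n = n₀ + ν ξ):
  A: 510 − 1(136.8) = 373.2
  B: 537 − 3(136.8) = 126.7
  D: 0 + 2(136.8) = 273.5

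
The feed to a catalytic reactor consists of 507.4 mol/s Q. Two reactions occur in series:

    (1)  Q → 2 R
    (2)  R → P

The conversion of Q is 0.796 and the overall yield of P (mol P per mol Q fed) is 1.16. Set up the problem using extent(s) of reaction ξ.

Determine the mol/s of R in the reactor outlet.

219 mol/s

Conversion of Q: Q consumed = 1ξ₁ = 0.796 × 507.4 → ξ₁ = 403.9 mol/s.
Yield of P: 1ξ₂ / 507.4 = 1.16 → ξ₂ = 588.6 mol/s.
Outlet amounts (n = n₀ + Σ ν·ξ):
  Q: 507.4 − 1(403.9) = 103.5
  R: 0 + 2(403.9) − 1(588.6) = 219.2
  P: 0 + 1(588.6) = 588.6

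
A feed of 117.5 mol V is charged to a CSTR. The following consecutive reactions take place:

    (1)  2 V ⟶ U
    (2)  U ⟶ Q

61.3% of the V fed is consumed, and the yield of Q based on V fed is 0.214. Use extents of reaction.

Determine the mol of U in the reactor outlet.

Conversion of V: V consumed = 2ξ₁ = 0.613 × 117.5 → ξ₁ = 36.01 mol.
Yield of Q: 1ξ₂ / 117.5 = 0.214 → ξ₂ = 25.14 mol.
Outlet amounts (n = n₀ + Σ ν·ξ):
  V: 117.5 − 2(36.01) = 45.47
  U: 0 + 1(36.01) − 1(25.14) = 10.87
  Q: 0 + 1(25.14) = 25.14

10.9 mol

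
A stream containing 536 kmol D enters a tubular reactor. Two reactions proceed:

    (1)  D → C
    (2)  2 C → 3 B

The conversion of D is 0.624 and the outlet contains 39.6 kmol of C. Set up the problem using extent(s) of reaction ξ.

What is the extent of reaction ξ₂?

ξ₂ = 147 kmol

Conversion of D: D consumed = 1ξ₁ = 0.624 × 536 → ξ₁ = 334.5 kmol.
C balance: n_C = 0 + 1ξ₁ − 2ξ₂ = 39.6 → ξ₂ = (1·334.5 − 39.6)/2 = 147.4 kmol.
Outlet amounts (n = n₀ + Σ ν·ξ):
  D: 536 − 1(334.5) = 201.5
  C: 0 + 1(334.5) − 2(147.4) = 39.6
  B: 0 + 3(147.4) = 442.3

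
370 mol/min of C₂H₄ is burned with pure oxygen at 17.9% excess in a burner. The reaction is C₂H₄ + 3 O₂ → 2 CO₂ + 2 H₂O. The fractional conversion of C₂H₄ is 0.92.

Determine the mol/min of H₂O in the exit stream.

Stoichiometric O₂ = 3 × 370 = 1110 mol/min; O₂ fed = 1110 × 1.179 = 1309 mol/min.
Fuel reacted = 0.92 × 370 → ξ = 340.4 mol/min.
Outlet (n = n₀ + ν ξ):
  C₂H₄: 370 − 1(340.4) = 29.6
  O₂: 1309 − 3(340.4) = 287.5
  CO₂: 0 + 2(340.4) = 680.8
  H₂O: 0 + 2(340.4) = 680.8

681 mol/min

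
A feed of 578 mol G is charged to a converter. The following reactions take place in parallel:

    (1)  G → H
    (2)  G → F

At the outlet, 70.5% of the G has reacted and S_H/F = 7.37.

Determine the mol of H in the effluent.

359 mol

Conversion of G: G consumed = 0.705 × 578 = 407.5 mol = 1ξ₁ + 1ξ₂.
Selectivity: 1ξ₁ / (1ξ₂) = 7.37 → ξ₁ = 7.37 ξ₂.
Substitute: (1·7.37 + 1) ξ₂ = 407.5 → ξ₂ = 48.68 mol, ξ₁ = 358.8 mol.
Outlet amounts (n = n₀ + Σ ν·ξ):
  G: 578 − 1(358.8) − 1(48.68) = 170.5
  H: 0 + 1(358.8) = 358.8
  F: 0 + 1(48.68) = 48.68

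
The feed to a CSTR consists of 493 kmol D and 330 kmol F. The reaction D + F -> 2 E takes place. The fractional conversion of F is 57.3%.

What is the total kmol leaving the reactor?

823 kmol

F reacted = 0.573 × 330 = 189.1 kmol; ν_F = −1, so ξ = 189.1/1 = 189.1 kmol.
Outlet amounts (n = n₀ + ν ξ):
  D: 493 − 1(189.1) = 303.9
  F: 330 − 1(189.1) = 140.9
  E: 0 + 2(189.1) = 378.2
Total out = 303.9 + 140.9 + 378.2 = 823 kmol.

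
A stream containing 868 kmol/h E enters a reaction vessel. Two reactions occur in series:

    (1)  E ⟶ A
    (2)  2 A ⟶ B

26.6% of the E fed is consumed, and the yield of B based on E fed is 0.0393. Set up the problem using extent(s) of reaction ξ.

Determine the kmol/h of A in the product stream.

163 kmol/h

Conversion of E: E consumed = 1ξ₁ = 0.266 × 868 → ξ₁ = 230.9 kmol/h.
Yield of B: 1ξ₂ / 868 = 0.0393 → ξ₂ = 34.11 kmol/h.
Outlet amounts (n = n₀ + Σ ν·ξ):
  E: 868 − 1(230.9) = 637.1
  A: 0 + 1(230.9) − 2(34.11) = 162.7
  B: 0 + 1(34.11) = 34.11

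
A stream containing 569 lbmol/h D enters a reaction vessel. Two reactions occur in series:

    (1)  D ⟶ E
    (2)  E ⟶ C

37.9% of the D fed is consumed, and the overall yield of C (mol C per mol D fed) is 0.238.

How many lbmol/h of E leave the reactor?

Conversion of D: D consumed = 1ξ₁ = 0.379 × 569 → ξ₁ = 215.7 lbmol/h.
Yield of C: 1ξ₂ / 569 = 0.238 → ξ₂ = 135.4 lbmol/h.
Outlet amounts (n = n₀ + Σ ν·ξ):
  D: 569 − 1(215.7) = 353.3
  E: 0 + 1(215.7) − 1(135.4) = 80.23
  C: 0 + 1(135.4) = 135.4

80.2 lbmol/h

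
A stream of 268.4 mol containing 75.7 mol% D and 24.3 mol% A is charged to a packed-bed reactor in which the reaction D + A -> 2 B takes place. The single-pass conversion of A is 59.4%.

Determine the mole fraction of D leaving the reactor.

A reacted = 0.594 × 65.22 = 38.74 mol; ν_A = −1, so ξ = 38.74/1 = 38.74 mol.
Outlet amounts (n = n₀ + ν ξ):
  D: 203.2 − 1(38.74) = 164.4
  A: 65.22 − 1(38.74) = 26.48
  B: 0 + 2(38.74) = 77.48
Total out = 268.4 mol; y_D = 164.4 / 268.4 = 0.6127.

0.613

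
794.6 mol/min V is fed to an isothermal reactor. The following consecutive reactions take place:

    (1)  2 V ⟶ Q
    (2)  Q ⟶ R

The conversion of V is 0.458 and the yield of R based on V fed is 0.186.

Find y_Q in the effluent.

0.0558

Conversion of V: V consumed = 2ξ₁ = 0.458 × 794.6 → ξ₁ = 182 mol/min.
Yield of R: 1ξ₂ / 794.6 = 0.186 → ξ₂ = 147.8 mol/min.
Outlet amounts (n = n₀ + Σ ν·ξ):
  V: 794.6 − 2(182) = 430.7
  Q: 0 + 1(182) − 1(147.8) = 34.17
  R: 0 + 1(147.8) = 147.8
Total out = 612.6 mol/min; y_Q = 34.17 / 612.6 = 0.05577.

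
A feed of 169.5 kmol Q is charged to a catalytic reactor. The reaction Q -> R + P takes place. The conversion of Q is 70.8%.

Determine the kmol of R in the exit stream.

Q reacted = 0.708 × 169.5 = 120 kmol; ν_Q = −1, so ξ = 120/1 = 120 kmol.
Outlet amounts (n = n₀ + ν ξ):
  Q: 169.5 − 1(120) = 49.49
  R: 0 + 1(120) = 120
  P: 0 + 1(120) = 120

120 kmol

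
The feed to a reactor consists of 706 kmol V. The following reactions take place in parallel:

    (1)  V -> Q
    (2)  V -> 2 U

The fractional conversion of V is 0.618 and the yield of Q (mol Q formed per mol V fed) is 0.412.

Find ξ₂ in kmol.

Yield of Q: 1ξ₁ / 706 = 0.412 → ξ₁ = 290.9 kmol.
Conversion of V: 1ξ₁ + 1ξ₂ = 0.618 × 706 = 436.3 → ξ₂ = 145.4 kmol.
Outlet amounts (n = n₀ + Σ ν·ξ):
  V: 706 − 1(290.9) − 1(145.4) = 269.7
  Q: 0 + 1(290.9) = 290.9
  U: 0 + 2(145.4) = 290.9

ξ₂ = 145 kmol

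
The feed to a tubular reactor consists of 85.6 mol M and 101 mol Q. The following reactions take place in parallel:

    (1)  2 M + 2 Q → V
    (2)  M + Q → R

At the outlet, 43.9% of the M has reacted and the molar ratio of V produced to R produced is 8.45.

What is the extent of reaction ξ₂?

ξ₂ = 2.1 mol

Conversion of M: M consumed = 0.439 × 85.6 = 37.58 mol = 2ξ₁ + 1ξ₂.
Selectivity: 1ξ₁ / (1ξ₂) = 8.45 → ξ₁ = 8.45 ξ₂.
Substitute: (2·8.45 + 1) ξ₂ = 37.58 → ξ₂ = 2.099 mol, ξ₁ = 17.74 mol.
Outlet amounts (n = n₀ + Σ ν·ξ):
  M: 85.6 − 2(17.74) − 1(2.099) = 48.02
  Q: 101 − 2(17.74) − 1(2.099) = 63.42
  V: 0 + 1(17.74) = 17.74
  R: 0 + 1(2.099) = 2.099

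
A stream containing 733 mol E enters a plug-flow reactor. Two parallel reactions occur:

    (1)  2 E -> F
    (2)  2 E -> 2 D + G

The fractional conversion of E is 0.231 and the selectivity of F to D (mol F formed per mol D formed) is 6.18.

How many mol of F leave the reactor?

Conversion of E: E consumed = 0.231 × 733 = 169.3 mol = 2ξ₁ + 2ξ₂.
Selectivity: 1ξ₁ / (2ξ₂) = 6.18 → ξ₁ = 12.36 ξ₂.
Substitute: (2·12.36 + 2) ξ₂ = 169.3 → ξ₂ = 6.337 mol, ξ₁ = 78.32 mol.
Outlet amounts (n = n₀ + Σ ν·ξ):
  E: 733 − 2(78.32) − 2(6.337) = 563.7
  F: 0 + 1(78.32) = 78.32
  D: 0 + 2(6.337) = 12.67
  G: 0 + 1(6.337) = 6.337

78.3 mol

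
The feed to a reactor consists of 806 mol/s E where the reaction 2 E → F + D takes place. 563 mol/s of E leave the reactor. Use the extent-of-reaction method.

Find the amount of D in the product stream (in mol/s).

For E: n = n₀ − 2ξ → 563 = 806 − 2ξ, giving ξ = 121.5 mol/s.
Outlet amounts (n = n₀ + ν ξ):
  E: 806 − 2(121.5) = 563
  F: 0 + 1(121.5) = 121.5
  D: 0 + 1(121.5) = 121.5

122 mol/s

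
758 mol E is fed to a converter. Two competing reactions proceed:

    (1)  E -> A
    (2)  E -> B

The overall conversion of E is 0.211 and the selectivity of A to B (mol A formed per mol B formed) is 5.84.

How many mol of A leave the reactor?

137 mol

Conversion of E: E consumed = 0.211 × 758 = 159.9 mol = 1ξ₁ + 1ξ₂.
Selectivity: 1ξ₁ / (1ξ₂) = 5.84 → ξ₁ = 5.84 ξ₂.
Substitute: (1·5.84 + 1) ξ₂ = 159.9 → ξ₂ = 23.38 mol, ξ₁ = 136.6 mol.
Outlet amounts (n = n₀ + Σ ν·ξ):
  E: 758 − 1(136.6) − 1(23.38) = 598.1
  A: 0 + 1(136.6) = 136.6
  B: 0 + 1(23.38) = 23.38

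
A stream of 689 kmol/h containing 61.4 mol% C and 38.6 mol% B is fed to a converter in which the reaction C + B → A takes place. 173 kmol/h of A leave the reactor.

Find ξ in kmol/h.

For A: n = n₀ + 1ξ → 173 = 0 + 1ξ, giving ξ = 173 kmol/h.
Outlet amounts (n = n₀ + ν ξ):
  C: 423 − 1(173) = 250
  B: 266 − 1(173) = 92.95
  A: 0 + 1(173) = 173

ξ = 173 kmol/h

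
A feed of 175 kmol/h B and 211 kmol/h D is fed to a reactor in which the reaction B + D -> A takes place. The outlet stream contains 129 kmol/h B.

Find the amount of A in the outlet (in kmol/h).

46 kmol/h

For B: n = n₀ − 1ξ → 129 = 175 − 1ξ, giving ξ = 46 kmol/h.
Outlet amounts (n = n₀ + ν ξ):
  B: 175 − 1(46) = 129
  D: 211 − 1(46) = 165
  A: 0 + 1(46) = 46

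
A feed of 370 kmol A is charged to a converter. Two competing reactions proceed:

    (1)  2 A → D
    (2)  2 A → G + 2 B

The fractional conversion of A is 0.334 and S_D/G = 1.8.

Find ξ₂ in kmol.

ξ₂ = 22.1 kmol

Conversion of A: A consumed = 0.334 × 370 = 123.6 kmol = 2ξ₁ + 2ξ₂.
Selectivity: 1ξ₁ / (1ξ₂) = 1.8 → ξ₁ = 1.8 ξ₂.
Substitute: (2·1.8 + 2) ξ₂ = 123.6 → ξ₂ = 22.07 kmol, ξ₁ = 39.72 kmol.
Outlet amounts (n = n₀ + Σ ν·ξ):
  A: 370 − 2(39.72) − 2(22.07) = 246.4
  D: 0 + 1(39.72) = 39.72
  G: 0 + 1(22.07) = 22.07
  B: 0 + 2(22.07) = 44.14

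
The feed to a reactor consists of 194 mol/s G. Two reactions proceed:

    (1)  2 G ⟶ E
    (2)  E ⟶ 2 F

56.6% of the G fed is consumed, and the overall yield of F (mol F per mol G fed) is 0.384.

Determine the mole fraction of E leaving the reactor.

Conversion of G: G consumed = 2ξ₁ = 0.566 × 194 → ξ₁ = 54.9 mol/s.
Yield of F: 2ξ₂ / 194 = 0.384 → ξ₂ = 37.25 mol/s.
Outlet amounts (n = n₀ + Σ ν·ξ):
  G: 194 − 2(54.9) = 84.2
  E: 0 + 1(54.9) − 1(37.25) = 17.65
  F: 0 + 2(37.25) = 74.5
Total out = 176.3 mol/s; y_E = 17.65 / 176.3 = 0.1001.

0.1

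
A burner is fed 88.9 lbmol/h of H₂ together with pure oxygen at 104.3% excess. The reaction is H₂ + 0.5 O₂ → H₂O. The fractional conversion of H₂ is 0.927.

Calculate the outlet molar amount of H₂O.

82.4 lbmol/h

Stoichiometric O₂ = 0.5 × 88.9 = 44.45 lbmol/h; O₂ fed = 44.45 × 2.043 = 90.81 lbmol/h.
Fuel reacted = 0.927 × 88.9 → ξ = 82.41 lbmol/h.
Outlet (n = n₀ + ν ξ):
  H₂: 88.9 − 1(82.41) = 6.49
  O₂: 90.81 − 0.5(82.41) = 49.61
  H₂O: 0 + 1(82.41) = 82.41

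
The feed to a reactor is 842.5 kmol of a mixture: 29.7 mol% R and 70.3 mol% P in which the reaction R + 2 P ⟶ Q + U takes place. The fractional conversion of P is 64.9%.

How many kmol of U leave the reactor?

P reacted = 0.649 × 592.3 = 384.4 kmol; ν_P = −2, so ξ = 384.4/2 = 192.2 kmol.
Outlet amounts (n = n₀ + ν ξ):
  R: 250.2 − 1(192.2) = 58.03
  P: 592.3 − 2(192.2) = 207.9
  Q: 0 + 1(192.2) = 192.2
  U: 0 + 1(192.2) = 192.2

192 kmol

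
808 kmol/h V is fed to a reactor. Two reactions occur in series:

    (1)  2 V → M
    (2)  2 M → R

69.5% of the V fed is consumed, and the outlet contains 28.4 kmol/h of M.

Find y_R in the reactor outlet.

Conversion of V: V consumed = 2ξ₁ = 0.695 × 808 → ξ₁ = 280.8 kmol/h.
M balance: n_M = 0 + 1ξ₁ − 2ξ₂ = 28.4 → ξ₂ = (1·280.8 − 28.4)/2 = 126.2 kmol/h.
Outlet amounts (n = n₀ + Σ ν·ξ):
  V: 808 − 2(280.8) = 246.4
  M: 0 + 1(280.8) − 2(126.2) = 28.4
  R: 0 + 1(126.2) = 126.2
Total out = 401 kmol/h; y_R = 126.2 / 401 = 0.3147.

0.315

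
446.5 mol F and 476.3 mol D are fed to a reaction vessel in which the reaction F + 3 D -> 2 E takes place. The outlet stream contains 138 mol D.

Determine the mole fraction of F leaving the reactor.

For D: n = n₀ − 3ξ → 138 = 476.3 − 3ξ, giving ξ = 112.8 mol.
Outlet amounts (n = n₀ + ν ξ):
  F: 446.5 − 1(112.8) = 333.7
  D: 476.3 − 3(112.8) = 138
  E: 0 + 2(112.8) = 225.5
Total out = 697.3 mol; y_F = 333.7 / 697.3 = 0.4786.

0.479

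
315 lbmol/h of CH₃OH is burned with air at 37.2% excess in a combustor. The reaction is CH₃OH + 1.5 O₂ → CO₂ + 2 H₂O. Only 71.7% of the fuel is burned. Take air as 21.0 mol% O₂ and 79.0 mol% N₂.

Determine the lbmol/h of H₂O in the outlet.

452 lbmol/h

Stoichiometric O₂ = 1.5 × 315 = 472.5 lbmol/h; O₂ fed = 472.5 × 1.372 = 648.3 lbmol/h.
N₂ fed = 648.3 × 79/21 = 2439 lbmol/h.
Fuel reacted = 0.717 × 315 → ξ = 225.9 lbmol/h.
Outlet (n = n₀ + ν ξ):
  CH₃OH: 315 − 1(225.9) = 89.15
  O₂: 648.3 − 1.5(225.9) = 309.5
  N₂: 2439 (inert)
  CO₂: 0 + 1(225.9) = 225.9
  H₂O: 0 + 2(225.9) = 451.7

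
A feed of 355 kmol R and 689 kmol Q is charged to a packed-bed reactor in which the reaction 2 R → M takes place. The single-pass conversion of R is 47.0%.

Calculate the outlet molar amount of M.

R reacted = 0.47 × 355 = 166.8 kmol; ν_R = −2, so ξ = 166.8/2 = 83.42 kmol.
Outlet amounts (n = n₀ + ν ξ):
  R: 355 − 2(83.42) = 188.2
  M: 0 + 1(83.42) = 83.42
  Q: 689 (inert)

83.4 kmol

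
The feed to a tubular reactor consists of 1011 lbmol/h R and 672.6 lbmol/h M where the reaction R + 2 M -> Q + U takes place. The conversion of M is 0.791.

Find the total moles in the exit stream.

M reacted = 0.791 × 672.6 = 532 lbmol/h; ν_M = −2, so ξ = 532/2 = 266 lbmol/h.
Outlet amounts (n = n₀ + ν ξ):
  R: 1011 − 1(266) = 745
  M: 672.6 − 2(266) = 140.6
  Q: 0 + 1(266) = 266
  U: 0 + 1(266) = 266
Total out = 745 + 140.6 + 266 + 266 = 1418 lbmol/h.

1420 lbmol/h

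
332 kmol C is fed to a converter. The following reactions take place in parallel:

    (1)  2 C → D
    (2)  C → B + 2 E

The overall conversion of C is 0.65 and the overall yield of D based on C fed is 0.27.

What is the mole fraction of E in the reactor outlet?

Yield of D: 1ξ₁ / 332 = 0.27 → ξ₁ = 89.64 kmol.
Conversion of C: 2ξ₁ + 1ξ₂ = 0.65 × 332 = 215.8 → ξ₂ = 36.52 kmol.
Outlet amounts (n = n₀ + Σ ν·ξ):
  C: 332 − 2(89.64) − 1(36.52) = 116.2
  D: 0 + 1(89.64) = 89.64
  B: 0 + 1(36.52) = 36.52
  E: 0 + 2(36.52) = 73.04
Total out = 315.4 kmol; y_E = 73.04 / 315.4 = 0.2316.

0.232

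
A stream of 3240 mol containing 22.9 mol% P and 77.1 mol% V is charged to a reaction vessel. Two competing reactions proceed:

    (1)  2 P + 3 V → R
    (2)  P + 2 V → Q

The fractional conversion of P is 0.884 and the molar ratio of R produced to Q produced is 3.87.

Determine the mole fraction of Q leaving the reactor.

Conversion of P: P consumed = 0.884 × 742 = 655.9 mol = 2ξ₁ + 1ξ₂.
Selectivity: 1ξ₁ / (1ξ₂) = 3.87 → ξ₁ = 3.87 ξ₂.
Substitute: (2·3.87 + 1) ξ₂ = 655.9 → ξ₂ = 75.04 mol, ξ₁ = 290.4 mol.
Outlet amounts (n = n₀ + Σ ν·ξ):
  P: 742 − 2(290.4) − 1(75.04) = 86.07
  V: 2498 − 3(290.4) − 2(75.04) = 1477
  R: 0 + 1(290.4) = 290.4
  Q: 0 + 1(75.04) = 75.04
Total out = 1928 mol; y_Q = 75.04 / 1928 = 0.03892.

0.0389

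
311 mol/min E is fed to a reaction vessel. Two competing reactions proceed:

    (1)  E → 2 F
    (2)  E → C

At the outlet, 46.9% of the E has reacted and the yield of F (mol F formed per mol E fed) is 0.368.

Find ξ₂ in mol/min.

Yield of F: 2ξ₁ / 311 = 0.368 → ξ₁ = 57.22 mol/min.
Conversion of E: 1ξ₁ + 1ξ₂ = 0.469 × 311 = 145.9 → ξ₂ = 88.63 mol/min.
Outlet amounts (n = n₀ + Σ ν·ξ):
  E: 311 − 1(57.22) − 1(88.63) = 165.1
  F: 0 + 2(57.22) = 114.4
  C: 0 + 1(88.63) = 88.63

ξ₂ = 88.6 mol/min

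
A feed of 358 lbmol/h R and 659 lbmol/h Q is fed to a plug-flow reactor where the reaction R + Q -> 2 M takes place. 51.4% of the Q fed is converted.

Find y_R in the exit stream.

Q reacted = 0.514 × 659 = 338.7 lbmol/h; ν_Q = −1, so ξ = 338.7/1 = 338.7 lbmol/h.
Outlet amounts (n = n₀ + ν ξ):
  R: 358 − 1(338.7) = 19.27
  Q: 659 − 1(338.7) = 320.3
  M: 0 + 2(338.7) = 677.5
Total out = 1017 lbmol/h; y_R = 19.27 / 1017 = 0.01895.

0.019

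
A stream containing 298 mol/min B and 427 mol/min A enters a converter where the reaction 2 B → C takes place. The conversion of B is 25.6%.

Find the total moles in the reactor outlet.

687 mol/min

B reacted = 0.256 × 298 = 76.29 mol/min; ν_B = −2, so ξ = 76.29/2 = 38.14 mol/min.
Outlet amounts (n = n₀ + ν ξ):
  B: 298 − 2(38.14) = 221.7
  C: 0 + 1(38.14) = 38.14
  A: 427 (inert)
Total out = 221.7 + 38.14 + 427 = 686.9 mol/min.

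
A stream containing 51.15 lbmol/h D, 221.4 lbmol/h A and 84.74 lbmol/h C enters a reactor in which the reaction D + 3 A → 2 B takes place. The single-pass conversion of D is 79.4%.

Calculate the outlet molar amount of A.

99.6 lbmol/h

D reacted = 0.794 × 51.15 = 40.61 lbmol/h; ν_D = −1, so ξ = 40.61/1 = 40.61 lbmol/h.
Outlet amounts (n = n₀ + ν ξ):
  D: 51.15 − 1(40.61) = 10.54
  A: 221.4 − 3(40.61) = 99.56
  B: 0 + 2(40.61) = 81.23
  C: 84.74 (inert)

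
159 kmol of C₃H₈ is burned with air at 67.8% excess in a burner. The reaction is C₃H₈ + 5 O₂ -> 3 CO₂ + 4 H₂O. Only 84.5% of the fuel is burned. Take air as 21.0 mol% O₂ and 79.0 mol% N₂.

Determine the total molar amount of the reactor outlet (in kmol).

6650 kmol

Stoichiometric O₂ = 5 × 159 = 795 kmol; O₂ fed = 795 × 1.678 = 1334 kmol.
N₂ fed = 1334 × 79/21 = 5018 kmol.
Fuel reacted = 0.845 × 159 → ξ = 134.4 kmol.
Outlet (n = n₀ + ν ξ):
  C₃H₈: 159 − 1(134.4) = 24.65
  O₂: 1334 − 5(134.4) = 662.2
  N₂: 5018 (inert)
  CO₂: 0 + 3(134.4) = 403.1
  H₂O: 0 + 4(134.4) = 537.4
Total out = 24.65 + 662.2 + 5018 + 403.1 + 537.4 = 6646 kmol.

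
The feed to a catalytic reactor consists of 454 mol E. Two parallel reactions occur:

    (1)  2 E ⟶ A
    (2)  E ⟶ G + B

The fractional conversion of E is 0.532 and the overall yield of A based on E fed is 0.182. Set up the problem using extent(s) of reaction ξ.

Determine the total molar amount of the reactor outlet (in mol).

448 mol

Yield of A: 1ξ₁ / 454 = 0.182 → ξ₁ = 82.63 mol.
Conversion of E: 2ξ₁ + 1ξ₂ = 0.532 × 454 = 241.5 → ξ₂ = 76.27 mol.
Outlet amounts (n = n₀ + Σ ν·ξ):
  E: 454 − 2(82.63) − 1(76.27) = 212.5
  A: 0 + 1(82.63) = 82.63
  G: 0 + 1(76.27) = 76.27
  B: 0 + 1(76.27) = 76.27
Total out = 212.5 + 82.63 + 76.27 + 76.27 = 447.6 mol.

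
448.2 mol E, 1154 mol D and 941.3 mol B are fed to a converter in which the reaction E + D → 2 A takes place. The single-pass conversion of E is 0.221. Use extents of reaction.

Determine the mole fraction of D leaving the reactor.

E reacted = 0.221 × 448.2 = 99.05 mol; ν_E = −1, so ξ = 99.05/1 = 99.05 mol.
Outlet amounts (n = n₀ + ν ξ):
  E: 448.2 − 1(99.05) = 349.1
  D: 1154 − 1(99.05) = 1055
  A: 0 + 2(99.05) = 198.1
  B: 941.3 (inert)
Total out = 2544 mol; y_D = 1055 / 2544 = 0.4148.

0.415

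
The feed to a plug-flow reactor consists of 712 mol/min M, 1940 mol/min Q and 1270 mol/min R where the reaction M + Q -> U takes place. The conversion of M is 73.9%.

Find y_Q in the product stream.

0.416

M reacted = 0.739 × 712 = 526.2 mol/min; ν_M = −1, so ξ = 526.2/1 = 526.2 mol/min.
Outlet amounts (n = n₀ + ν ξ):
  M: 712 − 1(526.2) = 185.8
  Q: 1940 − 1(526.2) = 1414
  U: 0 + 1(526.2) = 526.2
  R: 1270 (inert)
Total out = 3396 mol/min; y_Q = 1414 / 3396 = 0.4163.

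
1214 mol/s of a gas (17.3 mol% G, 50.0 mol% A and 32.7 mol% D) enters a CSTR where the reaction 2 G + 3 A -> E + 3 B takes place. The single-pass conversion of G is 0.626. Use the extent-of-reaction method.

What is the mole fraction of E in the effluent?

G reacted = 0.626 × 210 = 131.5 mol/s; ν_G = −2, so ξ = 131.5/2 = 65.74 mol/s.
Outlet amounts (n = n₀ + ν ξ):
  G: 210 − 2(65.74) = 78.55
  A: 607 − 3(65.74) = 409.8
  E: 0 + 1(65.74) = 65.74
  B: 0 + 3(65.74) = 197.2
  D: 397 (inert)
Total out = 1148 mol/s; y_E = 65.74 / 1148 = 0.05725.

0.0572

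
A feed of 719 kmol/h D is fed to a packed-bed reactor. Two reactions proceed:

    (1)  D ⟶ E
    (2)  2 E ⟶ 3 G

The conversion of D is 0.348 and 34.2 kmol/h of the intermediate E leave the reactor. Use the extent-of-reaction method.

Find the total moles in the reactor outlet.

Conversion of D: D consumed = 1ξ₁ = 0.348 × 719 → ξ₁ = 250.2 kmol/h.
E balance: n_E = 0 + 1ξ₁ − 2ξ₂ = 34.2 → ξ₂ = (1·250.2 − 34.2)/2 = 108 kmol/h.
Outlet amounts (n = n₀ + Σ ν·ξ):
  D: 719 − 1(250.2) = 468.8
  E: 0 + 1(250.2) − 2(108) = 34.2
  G: 0 + 3(108) = 324
Total out = 468.8 + 34.2 + 324 = 827 kmol/h.

827 kmol/h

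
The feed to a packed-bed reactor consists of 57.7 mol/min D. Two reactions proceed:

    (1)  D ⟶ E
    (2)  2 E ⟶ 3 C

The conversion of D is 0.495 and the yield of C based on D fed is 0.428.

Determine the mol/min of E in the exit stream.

12.1 mol/min

Conversion of D: D consumed = 1ξ₁ = 0.495 × 57.7 → ξ₁ = 28.56 mol/min.
Yield of C: 3ξ₂ / 57.7 = 0.428 → ξ₂ = 8.232 mol/min.
Outlet amounts (n = n₀ + Σ ν·ξ):
  D: 57.7 − 1(28.56) = 29.14
  E: 0 + 1(28.56) − 2(8.232) = 12.1
  C: 0 + 3(8.232) = 24.7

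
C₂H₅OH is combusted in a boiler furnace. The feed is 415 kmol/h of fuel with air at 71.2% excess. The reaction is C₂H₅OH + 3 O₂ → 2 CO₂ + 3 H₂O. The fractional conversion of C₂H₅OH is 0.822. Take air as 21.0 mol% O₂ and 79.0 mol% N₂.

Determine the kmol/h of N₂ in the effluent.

Stoichiometric O₂ = 3 × 415 = 1245 kmol/h; O₂ fed = 1245 × 1.712 = 2131 kmol/h.
N₂ fed = 2131 × 79/21 = 8018 kmol/h.
Fuel reacted = 0.822 × 415 → ξ = 341.1 kmol/h.
Outlet (n = n₀ + ν ξ):
  C₂H₅OH: 415 − 1(341.1) = 73.87
  O₂: 2131 − 3(341.1) = 1108
  N₂: 8018 (inert)
  CO₂: 0 + 2(341.1) = 682.3
  H₂O: 0 + 3(341.1) = 1023

8020 kmol/h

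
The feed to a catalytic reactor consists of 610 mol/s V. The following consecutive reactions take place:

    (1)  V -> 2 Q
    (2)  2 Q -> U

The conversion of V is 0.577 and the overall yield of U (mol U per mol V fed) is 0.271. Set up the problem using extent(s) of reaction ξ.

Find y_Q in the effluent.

0.469

Conversion of V: V consumed = 1ξ₁ = 0.577 × 610 → ξ₁ = 352 mol/s.
Yield of U: 1ξ₂ / 610 = 0.271 → ξ₂ = 165.3 mol/s.
Outlet amounts (n = n₀ + Σ ν·ξ):
  V: 610 − 1(352) = 258
  Q: 0 + 2(352) − 2(165.3) = 373.3
  U: 0 + 1(165.3) = 165.3
Total out = 796.7 mol/s; y_Q = 373.3 / 796.7 = 0.4686.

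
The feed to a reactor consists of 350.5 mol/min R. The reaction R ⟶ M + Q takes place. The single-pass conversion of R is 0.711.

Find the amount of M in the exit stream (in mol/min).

249 mol/min

R reacted = 0.711 × 350.5 = 249.2 mol/min; ν_R = −1, so ξ = 249.2/1 = 249.2 mol/min.
Outlet amounts (n = n₀ + ν ξ):
  R: 350.5 − 1(249.2) = 101.3
  M: 0 + 1(249.2) = 249.2
  Q: 0 + 1(249.2) = 249.2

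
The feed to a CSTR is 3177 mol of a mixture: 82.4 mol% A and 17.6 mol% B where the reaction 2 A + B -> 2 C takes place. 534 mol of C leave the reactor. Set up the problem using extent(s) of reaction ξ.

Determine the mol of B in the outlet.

For C: n = n₀ + 2ξ → 534 = 0 + 2ξ, giving ξ = 267 mol.
Outlet amounts (n = n₀ + ν ξ):
  A: 2618 − 2(267) = 2084
  B: 559.2 − 1(267) = 292.2
  C: 0 + 2(267) = 534

292 mol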